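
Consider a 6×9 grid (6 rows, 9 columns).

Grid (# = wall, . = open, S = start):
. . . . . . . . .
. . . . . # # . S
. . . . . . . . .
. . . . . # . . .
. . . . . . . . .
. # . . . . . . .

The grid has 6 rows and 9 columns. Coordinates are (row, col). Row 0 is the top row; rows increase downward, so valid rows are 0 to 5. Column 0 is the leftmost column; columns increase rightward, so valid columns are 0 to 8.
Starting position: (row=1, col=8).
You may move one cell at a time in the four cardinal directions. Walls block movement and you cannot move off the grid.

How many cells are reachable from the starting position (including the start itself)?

Answer: Reachable cells: 50

Derivation:
BFS flood-fill from (row=1, col=8):
  Distance 0: (row=1, col=8)
  Distance 1: (row=0, col=8), (row=1, col=7), (row=2, col=8)
  Distance 2: (row=0, col=7), (row=2, col=7), (row=3, col=8)
  Distance 3: (row=0, col=6), (row=2, col=6), (row=3, col=7), (row=4, col=8)
  Distance 4: (row=0, col=5), (row=2, col=5), (row=3, col=6), (row=4, col=7), (row=5, col=8)
  Distance 5: (row=0, col=4), (row=2, col=4), (row=4, col=6), (row=5, col=7)
  Distance 6: (row=0, col=3), (row=1, col=4), (row=2, col=3), (row=3, col=4), (row=4, col=5), (row=5, col=6)
  Distance 7: (row=0, col=2), (row=1, col=3), (row=2, col=2), (row=3, col=3), (row=4, col=4), (row=5, col=5)
  Distance 8: (row=0, col=1), (row=1, col=2), (row=2, col=1), (row=3, col=2), (row=4, col=3), (row=5, col=4)
  Distance 9: (row=0, col=0), (row=1, col=1), (row=2, col=0), (row=3, col=1), (row=4, col=2), (row=5, col=3)
  Distance 10: (row=1, col=0), (row=3, col=0), (row=4, col=1), (row=5, col=2)
  Distance 11: (row=4, col=0)
  Distance 12: (row=5, col=0)
Total reachable: 50 (grid has 50 open cells total)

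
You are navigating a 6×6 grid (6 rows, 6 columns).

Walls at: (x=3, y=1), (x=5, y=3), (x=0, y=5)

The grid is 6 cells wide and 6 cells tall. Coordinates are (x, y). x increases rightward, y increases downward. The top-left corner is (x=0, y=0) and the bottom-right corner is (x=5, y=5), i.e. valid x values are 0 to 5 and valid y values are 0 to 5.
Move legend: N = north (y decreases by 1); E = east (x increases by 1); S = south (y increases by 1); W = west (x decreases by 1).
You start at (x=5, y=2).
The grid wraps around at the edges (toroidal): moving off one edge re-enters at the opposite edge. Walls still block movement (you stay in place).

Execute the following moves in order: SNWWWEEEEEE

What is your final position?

Start: (x=5, y=2)
  S (south): blocked, stay at (x=5, y=2)
  N (north): (x=5, y=2) -> (x=5, y=1)
  W (west): (x=5, y=1) -> (x=4, y=1)
  W (west): blocked, stay at (x=4, y=1)
  W (west): blocked, stay at (x=4, y=1)
  E (east): (x=4, y=1) -> (x=5, y=1)
  E (east): (x=5, y=1) -> (x=0, y=1)
  E (east): (x=0, y=1) -> (x=1, y=1)
  E (east): (x=1, y=1) -> (x=2, y=1)
  E (east): blocked, stay at (x=2, y=1)
  E (east): blocked, stay at (x=2, y=1)
Final: (x=2, y=1)

Answer: Final position: (x=2, y=1)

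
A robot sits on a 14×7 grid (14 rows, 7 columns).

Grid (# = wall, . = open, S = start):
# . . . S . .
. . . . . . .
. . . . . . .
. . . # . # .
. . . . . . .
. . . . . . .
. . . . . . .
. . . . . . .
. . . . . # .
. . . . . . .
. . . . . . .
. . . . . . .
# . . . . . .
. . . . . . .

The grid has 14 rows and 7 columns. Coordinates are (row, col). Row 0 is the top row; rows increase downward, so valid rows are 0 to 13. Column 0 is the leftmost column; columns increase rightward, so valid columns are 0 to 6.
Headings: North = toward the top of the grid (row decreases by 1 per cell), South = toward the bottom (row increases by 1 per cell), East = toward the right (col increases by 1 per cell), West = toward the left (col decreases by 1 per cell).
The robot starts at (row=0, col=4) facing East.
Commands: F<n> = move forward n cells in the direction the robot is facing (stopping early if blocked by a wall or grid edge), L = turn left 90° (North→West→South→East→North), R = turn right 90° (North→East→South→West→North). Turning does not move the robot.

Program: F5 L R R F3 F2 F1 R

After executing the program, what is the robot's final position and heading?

Answer: Final position: (row=6, col=6), facing West

Derivation:
Start: (row=0, col=4), facing East
  F5: move forward 2/5 (blocked), now at (row=0, col=6)
  L: turn left, now facing North
  R: turn right, now facing East
  R: turn right, now facing South
  F3: move forward 3, now at (row=3, col=6)
  F2: move forward 2, now at (row=5, col=6)
  F1: move forward 1, now at (row=6, col=6)
  R: turn right, now facing West
Final: (row=6, col=6), facing West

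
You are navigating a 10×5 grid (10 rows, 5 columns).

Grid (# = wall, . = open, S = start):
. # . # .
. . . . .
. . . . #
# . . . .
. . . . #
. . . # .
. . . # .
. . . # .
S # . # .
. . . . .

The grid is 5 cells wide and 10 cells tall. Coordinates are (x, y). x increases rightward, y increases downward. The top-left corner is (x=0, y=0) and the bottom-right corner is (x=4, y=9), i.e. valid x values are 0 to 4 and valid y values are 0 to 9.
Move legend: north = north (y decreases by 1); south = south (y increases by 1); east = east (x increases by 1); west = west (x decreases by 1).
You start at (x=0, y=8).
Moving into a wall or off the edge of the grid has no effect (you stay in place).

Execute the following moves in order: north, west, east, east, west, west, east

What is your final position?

Start: (x=0, y=8)
  north (north): (x=0, y=8) -> (x=0, y=7)
  west (west): blocked, stay at (x=0, y=7)
  east (east): (x=0, y=7) -> (x=1, y=7)
  east (east): (x=1, y=7) -> (x=2, y=7)
  west (west): (x=2, y=7) -> (x=1, y=7)
  west (west): (x=1, y=7) -> (x=0, y=7)
  east (east): (x=0, y=7) -> (x=1, y=7)
Final: (x=1, y=7)

Answer: Final position: (x=1, y=7)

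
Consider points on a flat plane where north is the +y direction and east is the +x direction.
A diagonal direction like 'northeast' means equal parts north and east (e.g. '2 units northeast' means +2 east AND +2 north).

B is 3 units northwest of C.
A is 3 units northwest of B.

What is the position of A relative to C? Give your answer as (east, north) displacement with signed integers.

Answer: A is at (east=-6, north=6) relative to C.

Derivation:
Place C at the origin (east=0, north=0).
  B is 3 units northwest of C: delta (east=-3, north=+3); B at (east=-3, north=3).
  A is 3 units northwest of B: delta (east=-3, north=+3); A at (east=-6, north=6).
Therefore A relative to C: (east=-6, north=6).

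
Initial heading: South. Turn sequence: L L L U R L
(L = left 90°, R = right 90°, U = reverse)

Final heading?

Start: South
  L (left (90° counter-clockwise)) -> East
  L (left (90° counter-clockwise)) -> North
  L (left (90° counter-clockwise)) -> West
  U (U-turn (180°)) -> East
  R (right (90° clockwise)) -> South
  L (left (90° counter-clockwise)) -> East
Final: East

Answer: Final heading: East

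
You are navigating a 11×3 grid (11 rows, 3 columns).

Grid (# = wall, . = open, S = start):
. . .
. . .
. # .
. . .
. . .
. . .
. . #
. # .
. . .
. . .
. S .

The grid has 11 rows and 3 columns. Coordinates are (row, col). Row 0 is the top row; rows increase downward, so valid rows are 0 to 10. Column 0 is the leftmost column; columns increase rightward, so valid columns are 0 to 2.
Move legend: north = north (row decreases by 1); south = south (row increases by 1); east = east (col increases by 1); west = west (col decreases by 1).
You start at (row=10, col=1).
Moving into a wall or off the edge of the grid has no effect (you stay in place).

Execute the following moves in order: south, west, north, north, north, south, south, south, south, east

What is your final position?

Answer: Final position: (row=10, col=1)

Derivation:
Start: (row=10, col=1)
  south (south): blocked, stay at (row=10, col=1)
  west (west): (row=10, col=1) -> (row=10, col=0)
  north (north): (row=10, col=0) -> (row=9, col=0)
  north (north): (row=9, col=0) -> (row=8, col=0)
  north (north): (row=8, col=0) -> (row=7, col=0)
  south (south): (row=7, col=0) -> (row=8, col=0)
  south (south): (row=8, col=0) -> (row=9, col=0)
  south (south): (row=9, col=0) -> (row=10, col=0)
  south (south): blocked, stay at (row=10, col=0)
  east (east): (row=10, col=0) -> (row=10, col=1)
Final: (row=10, col=1)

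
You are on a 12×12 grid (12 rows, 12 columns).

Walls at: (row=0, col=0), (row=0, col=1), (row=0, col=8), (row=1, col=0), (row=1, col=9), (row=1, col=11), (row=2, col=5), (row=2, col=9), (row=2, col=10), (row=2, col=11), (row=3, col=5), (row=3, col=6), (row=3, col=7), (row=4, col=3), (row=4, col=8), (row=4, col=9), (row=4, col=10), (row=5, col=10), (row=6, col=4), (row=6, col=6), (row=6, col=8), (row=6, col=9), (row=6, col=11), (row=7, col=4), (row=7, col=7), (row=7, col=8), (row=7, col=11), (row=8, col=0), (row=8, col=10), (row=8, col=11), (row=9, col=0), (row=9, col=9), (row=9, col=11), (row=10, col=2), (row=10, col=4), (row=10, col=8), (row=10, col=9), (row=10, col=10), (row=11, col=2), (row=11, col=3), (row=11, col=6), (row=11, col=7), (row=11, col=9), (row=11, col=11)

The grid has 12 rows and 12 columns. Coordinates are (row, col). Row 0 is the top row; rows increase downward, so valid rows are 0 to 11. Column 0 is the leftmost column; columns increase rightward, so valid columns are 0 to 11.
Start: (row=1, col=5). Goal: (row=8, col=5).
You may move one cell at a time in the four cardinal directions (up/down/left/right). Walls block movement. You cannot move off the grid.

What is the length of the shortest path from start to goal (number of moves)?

Answer: Shortest path length: 9

Derivation:
BFS from (row=1, col=5) until reaching (row=8, col=5):
  Distance 0: (row=1, col=5)
  Distance 1: (row=0, col=5), (row=1, col=4), (row=1, col=6)
  Distance 2: (row=0, col=4), (row=0, col=6), (row=1, col=3), (row=1, col=7), (row=2, col=4), (row=2, col=6)
  Distance 3: (row=0, col=3), (row=0, col=7), (row=1, col=2), (row=1, col=8), (row=2, col=3), (row=2, col=7), (row=3, col=4)
  Distance 4: (row=0, col=2), (row=1, col=1), (row=2, col=2), (row=2, col=8), (row=3, col=3), (row=4, col=4)
  Distance 5: (row=2, col=1), (row=3, col=2), (row=3, col=8), (row=4, col=5), (row=5, col=4)
  Distance 6: (row=2, col=0), (row=3, col=1), (row=3, col=9), (row=4, col=2), (row=4, col=6), (row=5, col=3), (row=5, col=5)
  Distance 7: (row=3, col=0), (row=3, col=10), (row=4, col=1), (row=4, col=7), (row=5, col=2), (row=5, col=6), (row=6, col=3), (row=6, col=5)
  Distance 8: (row=3, col=11), (row=4, col=0), (row=5, col=1), (row=5, col=7), (row=6, col=2), (row=7, col=3), (row=7, col=5)
  Distance 9: (row=4, col=11), (row=5, col=0), (row=5, col=8), (row=6, col=1), (row=6, col=7), (row=7, col=2), (row=7, col=6), (row=8, col=3), (row=8, col=5)  <- goal reached here
One shortest path (9 moves): (row=1, col=5) -> (row=1, col=4) -> (row=2, col=4) -> (row=3, col=4) -> (row=4, col=4) -> (row=4, col=5) -> (row=5, col=5) -> (row=6, col=5) -> (row=7, col=5) -> (row=8, col=5)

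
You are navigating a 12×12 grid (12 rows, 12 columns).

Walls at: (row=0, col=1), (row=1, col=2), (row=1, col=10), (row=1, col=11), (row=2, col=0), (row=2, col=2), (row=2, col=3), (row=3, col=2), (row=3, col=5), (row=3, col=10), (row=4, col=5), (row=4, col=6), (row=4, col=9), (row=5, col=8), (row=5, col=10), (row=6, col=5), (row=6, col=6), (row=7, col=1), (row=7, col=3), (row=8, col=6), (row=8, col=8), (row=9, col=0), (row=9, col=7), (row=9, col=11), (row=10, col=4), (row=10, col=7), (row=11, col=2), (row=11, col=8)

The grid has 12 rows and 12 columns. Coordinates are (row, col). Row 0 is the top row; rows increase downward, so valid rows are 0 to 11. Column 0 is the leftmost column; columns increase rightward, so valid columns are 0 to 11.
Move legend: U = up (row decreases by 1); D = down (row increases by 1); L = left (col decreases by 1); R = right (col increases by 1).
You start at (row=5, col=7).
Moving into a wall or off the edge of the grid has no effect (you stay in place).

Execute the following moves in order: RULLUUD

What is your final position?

Answer: Final position: (row=3, col=7)

Derivation:
Start: (row=5, col=7)
  R (right): blocked, stay at (row=5, col=7)
  U (up): (row=5, col=7) -> (row=4, col=7)
  L (left): blocked, stay at (row=4, col=7)
  L (left): blocked, stay at (row=4, col=7)
  U (up): (row=4, col=7) -> (row=3, col=7)
  U (up): (row=3, col=7) -> (row=2, col=7)
  D (down): (row=2, col=7) -> (row=3, col=7)
Final: (row=3, col=7)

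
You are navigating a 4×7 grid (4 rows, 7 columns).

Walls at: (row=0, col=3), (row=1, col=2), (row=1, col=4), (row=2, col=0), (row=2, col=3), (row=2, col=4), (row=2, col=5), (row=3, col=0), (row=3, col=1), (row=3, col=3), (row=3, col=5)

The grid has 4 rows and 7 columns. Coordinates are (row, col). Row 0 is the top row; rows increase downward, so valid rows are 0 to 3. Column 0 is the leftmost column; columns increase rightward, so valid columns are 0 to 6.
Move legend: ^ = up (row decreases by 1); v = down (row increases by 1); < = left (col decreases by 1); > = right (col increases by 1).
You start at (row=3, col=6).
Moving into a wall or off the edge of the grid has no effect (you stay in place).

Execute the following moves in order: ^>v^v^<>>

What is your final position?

Start: (row=3, col=6)
  ^ (up): (row=3, col=6) -> (row=2, col=6)
  > (right): blocked, stay at (row=2, col=6)
  v (down): (row=2, col=6) -> (row=3, col=6)
  ^ (up): (row=3, col=6) -> (row=2, col=6)
  v (down): (row=2, col=6) -> (row=3, col=6)
  ^ (up): (row=3, col=6) -> (row=2, col=6)
  < (left): blocked, stay at (row=2, col=6)
  > (right): blocked, stay at (row=2, col=6)
  > (right): blocked, stay at (row=2, col=6)
Final: (row=2, col=6)

Answer: Final position: (row=2, col=6)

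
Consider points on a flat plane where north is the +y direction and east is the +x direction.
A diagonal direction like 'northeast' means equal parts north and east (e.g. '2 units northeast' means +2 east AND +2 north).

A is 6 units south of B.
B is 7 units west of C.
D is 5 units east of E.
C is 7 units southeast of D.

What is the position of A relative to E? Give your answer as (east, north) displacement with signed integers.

Place E at the origin (east=0, north=0).
  D is 5 units east of E: delta (east=+5, north=+0); D at (east=5, north=0).
  C is 7 units southeast of D: delta (east=+7, north=-7); C at (east=12, north=-7).
  B is 7 units west of C: delta (east=-7, north=+0); B at (east=5, north=-7).
  A is 6 units south of B: delta (east=+0, north=-6); A at (east=5, north=-13).
Therefore A relative to E: (east=5, north=-13).

Answer: A is at (east=5, north=-13) relative to E.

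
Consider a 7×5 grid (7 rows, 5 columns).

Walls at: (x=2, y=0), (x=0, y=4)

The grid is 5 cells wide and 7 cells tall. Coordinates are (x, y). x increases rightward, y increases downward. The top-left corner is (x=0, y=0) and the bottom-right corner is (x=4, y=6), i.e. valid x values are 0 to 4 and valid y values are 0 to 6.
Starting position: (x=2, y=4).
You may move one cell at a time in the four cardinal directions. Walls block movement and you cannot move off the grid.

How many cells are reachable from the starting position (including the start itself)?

BFS flood-fill from (x=2, y=4):
  Distance 0: (x=2, y=4)
  Distance 1: (x=2, y=3), (x=1, y=4), (x=3, y=4), (x=2, y=5)
  Distance 2: (x=2, y=2), (x=1, y=3), (x=3, y=3), (x=4, y=4), (x=1, y=5), (x=3, y=5), (x=2, y=6)
  Distance 3: (x=2, y=1), (x=1, y=2), (x=3, y=2), (x=0, y=3), (x=4, y=3), (x=0, y=5), (x=4, y=5), (x=1, y=6), (x=3, y=6)
  Distance 4: (x=1, y=1), (x=3, y=1), (x=0, y=2), (x=4, y=2), (x=0, y=6), (x=4, y=6)
  Distance 5: (x=1, y=0), (x=3, y=0), (x=0, y=1), (x=4, y=1)
  Distance 6: (x=0, y=0), (x=4, y=0)
Total reachable: 33 (grid has 33 open cells total)

Answer: Reachable cells: 33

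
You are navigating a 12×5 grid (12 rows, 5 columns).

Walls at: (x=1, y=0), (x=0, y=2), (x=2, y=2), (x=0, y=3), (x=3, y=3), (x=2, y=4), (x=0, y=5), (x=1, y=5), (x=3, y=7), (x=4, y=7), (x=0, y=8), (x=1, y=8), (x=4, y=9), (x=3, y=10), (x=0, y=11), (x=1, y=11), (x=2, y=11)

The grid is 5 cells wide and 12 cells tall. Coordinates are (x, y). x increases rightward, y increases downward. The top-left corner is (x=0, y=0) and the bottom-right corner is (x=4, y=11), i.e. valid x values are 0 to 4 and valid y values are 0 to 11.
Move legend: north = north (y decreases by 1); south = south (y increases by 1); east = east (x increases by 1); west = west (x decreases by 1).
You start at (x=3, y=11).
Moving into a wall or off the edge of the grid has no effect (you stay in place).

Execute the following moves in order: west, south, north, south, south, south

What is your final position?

Answer: Final position: (x=3, y=11)

Derivation:
Start: (x=3, y=11)
  west (west): blocked, stay at (x=3, y=11)
  south (south): blocked, stay at (x=3, y=11)
  north (north): blocked, stay at (x=3, y=11)
  [×3]south (south): blocked, stay at (x=3, y=11)
Final: (x=3, y=11)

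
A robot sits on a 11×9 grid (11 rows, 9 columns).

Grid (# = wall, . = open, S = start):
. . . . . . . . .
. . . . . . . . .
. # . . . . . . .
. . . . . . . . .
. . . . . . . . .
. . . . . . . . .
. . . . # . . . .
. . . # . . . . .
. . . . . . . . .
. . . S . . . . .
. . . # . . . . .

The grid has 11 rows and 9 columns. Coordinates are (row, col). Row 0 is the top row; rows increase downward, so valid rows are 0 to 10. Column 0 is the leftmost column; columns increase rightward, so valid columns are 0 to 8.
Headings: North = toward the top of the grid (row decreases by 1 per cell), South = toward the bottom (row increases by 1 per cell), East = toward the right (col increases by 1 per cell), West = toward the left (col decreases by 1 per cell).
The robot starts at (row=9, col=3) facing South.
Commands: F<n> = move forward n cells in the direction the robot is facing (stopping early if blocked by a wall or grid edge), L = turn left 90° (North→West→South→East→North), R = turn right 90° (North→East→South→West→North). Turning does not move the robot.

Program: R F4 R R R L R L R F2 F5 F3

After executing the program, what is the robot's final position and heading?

Answer: Final position: (row=10, col=0), facing South

Derivation:
Start: (row=9, col=3), facing South
  R: turn right, now facing West
  F4: move forward 3/4 (blocked), now at (row=9, col=0)
  R: turn right, now facing North
  R: turn right, now facing East
  R: turn right, now facing South
  L: turn left, now facing East
  R: turn right, now facing South
  L: turn left, now facing East
  R: turn right, now facing South
  F2: move forward 1/2 (blocked), now at (row=10, col=0)
  F5: move forward 0/5 (blocked), now at (row=10, col=0)
  F3: move forward 0/3 (blocked), now at (row=10, col=0)
Final: (row=10, col=0), facing South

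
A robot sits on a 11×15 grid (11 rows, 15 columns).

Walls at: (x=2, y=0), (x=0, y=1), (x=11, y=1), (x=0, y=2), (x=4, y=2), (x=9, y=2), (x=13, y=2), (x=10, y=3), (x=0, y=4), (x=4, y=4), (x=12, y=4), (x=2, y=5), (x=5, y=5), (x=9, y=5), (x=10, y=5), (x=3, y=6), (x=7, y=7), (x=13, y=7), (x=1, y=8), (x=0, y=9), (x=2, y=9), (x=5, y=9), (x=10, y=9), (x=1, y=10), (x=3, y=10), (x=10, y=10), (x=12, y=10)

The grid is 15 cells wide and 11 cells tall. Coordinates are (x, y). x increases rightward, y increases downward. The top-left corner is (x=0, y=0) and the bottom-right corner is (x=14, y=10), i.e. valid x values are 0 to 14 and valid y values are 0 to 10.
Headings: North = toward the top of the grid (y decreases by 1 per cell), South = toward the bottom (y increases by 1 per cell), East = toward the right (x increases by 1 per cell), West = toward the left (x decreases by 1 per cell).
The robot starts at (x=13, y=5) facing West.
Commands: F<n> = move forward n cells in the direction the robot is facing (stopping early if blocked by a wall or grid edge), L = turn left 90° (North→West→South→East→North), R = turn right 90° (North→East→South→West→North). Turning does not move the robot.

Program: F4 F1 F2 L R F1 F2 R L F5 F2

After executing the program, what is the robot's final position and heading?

Start: (x=13, y=5), facing West
  F4: move forward 2/4 (blocked), now at (x=11, y=5)
  F1: move forward 0/1 (blocked), now at (x=11, y=5)
  F2: move forward 0/2 (blocked), now at (x=11, y=5)
  L: turn left, now facing South
  R: turn right, now facing West
  F1: move forward 0/1 (blocked), now at (x=11, y=5)
  F2: move forward 0/2 (blocked), now at (x=11, y=5)
  R: turn right, now facing North
  L: turn left, now facing West
  F5: move forward 0/5 (blocked), now at (x=11, y=5)
  F2: move forward 0/2 (blocked), now at (x=11, y=5)
Final: (x=11, y=5), facing West

Answer: Final position: (x=11, y=5), facing West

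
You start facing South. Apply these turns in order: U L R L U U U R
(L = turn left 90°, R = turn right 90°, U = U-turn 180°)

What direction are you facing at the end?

Answer: Final heading: South

Derivation:
Start: South
  U (U-turn (180°)) -> North
  L (left (90° counter-clockwise)) -> West
  R (right (90° clockwise)) -> North
  L (left (90° counter-clockwise)) -> West
  U (U-turn (180°)) -> East
  U (U-turn (180°)) -> West
  U (U-turn (180°)) -> East
  R (right (90° clockwise)) -> South
Final: South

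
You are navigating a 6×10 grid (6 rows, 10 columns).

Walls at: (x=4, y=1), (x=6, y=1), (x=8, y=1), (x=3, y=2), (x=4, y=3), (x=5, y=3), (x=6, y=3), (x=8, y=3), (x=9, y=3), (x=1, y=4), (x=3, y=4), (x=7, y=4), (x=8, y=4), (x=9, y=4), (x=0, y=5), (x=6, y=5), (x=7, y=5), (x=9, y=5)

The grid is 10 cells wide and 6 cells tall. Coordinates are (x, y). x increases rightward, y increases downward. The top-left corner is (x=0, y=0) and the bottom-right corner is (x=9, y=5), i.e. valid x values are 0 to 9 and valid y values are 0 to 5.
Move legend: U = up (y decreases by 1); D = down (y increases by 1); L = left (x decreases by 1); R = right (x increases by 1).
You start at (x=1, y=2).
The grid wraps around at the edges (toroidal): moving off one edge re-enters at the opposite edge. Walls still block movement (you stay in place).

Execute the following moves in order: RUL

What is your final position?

Start: (x=1, y=2)
  R (right): (x=1, y=2) -> (x=2, y=2)
  U (up): (x=2, y=2) -> (x=2, y=1)
  L (left): (x=2, y=1) -> (x=1, y=1)
Final: (x=1, y=1)

Answer: Final position: (x=1, y=1)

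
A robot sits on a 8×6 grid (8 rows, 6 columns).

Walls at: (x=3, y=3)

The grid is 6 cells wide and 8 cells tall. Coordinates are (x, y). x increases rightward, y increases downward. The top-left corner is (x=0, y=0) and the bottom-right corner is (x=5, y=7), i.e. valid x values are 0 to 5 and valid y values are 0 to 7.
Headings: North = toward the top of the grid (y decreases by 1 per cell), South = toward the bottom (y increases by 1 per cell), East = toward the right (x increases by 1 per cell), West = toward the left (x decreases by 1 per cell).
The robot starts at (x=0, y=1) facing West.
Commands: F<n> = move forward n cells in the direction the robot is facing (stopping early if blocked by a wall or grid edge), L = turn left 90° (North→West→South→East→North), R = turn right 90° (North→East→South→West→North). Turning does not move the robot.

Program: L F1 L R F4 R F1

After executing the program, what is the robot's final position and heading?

Answer: Final position: (x=0, y=6), facing West

Derivation:
Start: (x=0, y=1), facing West
  L: turn left, now facing South
  F1: move forward 1, now at (x=0, y=2)
  L: turn left, now facing East
  R: turn right, now facing South
  F4: move forward 4, now at (x=0, y=6)
  R: turn right, now facing West
  F1: move forward 0/1 (blocked), now at (x=0, y=6)
Final: (x=0, y=6), facing West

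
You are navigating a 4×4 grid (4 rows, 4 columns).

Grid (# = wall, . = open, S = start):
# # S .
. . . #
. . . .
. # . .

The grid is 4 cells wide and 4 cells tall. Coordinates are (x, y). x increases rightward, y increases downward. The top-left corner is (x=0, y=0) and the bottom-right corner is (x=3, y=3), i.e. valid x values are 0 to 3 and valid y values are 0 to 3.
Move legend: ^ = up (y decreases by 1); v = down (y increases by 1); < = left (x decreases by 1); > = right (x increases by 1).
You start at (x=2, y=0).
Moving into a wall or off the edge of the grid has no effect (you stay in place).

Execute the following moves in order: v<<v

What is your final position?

Answer: Final position: (x=0, y=2)

Derivation:
Start: (x=2, y=0)
  v (down): (x=2, y=0) -> (x=2, y=1)
  < (left): (x=2, y=1) -> (x=1, y=1)
  < (left): (x=1, y=1) -> (x=0, y=1)
  v (down): (x=0, y=1) -> (x=0, y=2)
Final: (x=0, y=2)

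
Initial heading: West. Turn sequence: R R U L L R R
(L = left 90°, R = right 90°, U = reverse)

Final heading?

Answer: Final heading: West

Derivation:
Start: West
  R (right (90° clockwise)) -> North
  R (right (90° clockwise)) -> East
  U (U-turn (180°)) -> West
  L (left (90° counter-clockwise)) -> South
  L (left (90° counter-clockwise)) -> East
  R (right (90° clockwise)) -> South
  R (right (90° clockwise)) -> West
Final: West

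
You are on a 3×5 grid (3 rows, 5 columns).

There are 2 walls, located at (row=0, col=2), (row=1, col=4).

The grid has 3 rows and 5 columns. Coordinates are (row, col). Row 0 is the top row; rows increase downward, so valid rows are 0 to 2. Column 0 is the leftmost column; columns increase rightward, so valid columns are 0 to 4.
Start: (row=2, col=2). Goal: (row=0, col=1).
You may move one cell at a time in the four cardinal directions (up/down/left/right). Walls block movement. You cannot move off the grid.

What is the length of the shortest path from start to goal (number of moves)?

Answer: Shortest path length: 3

Derivation:
BFS from (row=2, col=2) until reaching (row=0, col=1):
  Distance 0: (row=2, col=2)
  Distance 1: (row=1, col=2), (row=2, col=1), (row=2, col=3)
  Distance 2: (row=1, col=1), (row=1, col=3), (row=2, col=0), (row=2, col=4)
  Distance 3: (row=0, col=1), (row=0, col=3), (row=1, col=0)  <- goal reached here
One shortest path (3 moves): (row=2, col=2) -> (row=2, col=1) -> (row=1, col=1) -> (row=0, col=1)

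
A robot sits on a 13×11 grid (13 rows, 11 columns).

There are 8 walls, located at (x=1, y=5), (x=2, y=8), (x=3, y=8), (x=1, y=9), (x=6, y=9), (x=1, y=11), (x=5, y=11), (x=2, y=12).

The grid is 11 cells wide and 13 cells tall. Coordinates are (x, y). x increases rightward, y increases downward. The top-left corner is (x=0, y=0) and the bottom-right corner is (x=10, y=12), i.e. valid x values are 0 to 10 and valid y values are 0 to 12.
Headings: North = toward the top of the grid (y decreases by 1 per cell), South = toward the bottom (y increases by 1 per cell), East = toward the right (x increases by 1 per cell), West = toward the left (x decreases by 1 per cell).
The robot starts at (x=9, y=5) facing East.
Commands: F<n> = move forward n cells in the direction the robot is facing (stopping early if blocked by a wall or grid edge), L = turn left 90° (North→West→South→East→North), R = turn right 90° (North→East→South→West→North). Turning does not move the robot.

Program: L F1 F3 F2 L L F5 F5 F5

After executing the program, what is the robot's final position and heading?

Answer: Final position: (x=9, y=12), facing South

Derivation:
Start: (x=9, y=5), facing East
  L: turn left, now facing North
  F1: move forward 1, now at (x=9, y=4)
  F3: move forward 3, now at (x=9, y=1)
  F2: move forward 1/2 (blocked), now at (x=9, y=0)
  L: turn left, now facing West
  L: turn left, now facing South
  F5: move forward 5, now at (x=9, y=5)
  F5: move forward 5, now at (x=9, y=10)
  F5: move forward 2/5 (blocked), now at (x=9, y=12)
Final: (x=9, y=12), facing South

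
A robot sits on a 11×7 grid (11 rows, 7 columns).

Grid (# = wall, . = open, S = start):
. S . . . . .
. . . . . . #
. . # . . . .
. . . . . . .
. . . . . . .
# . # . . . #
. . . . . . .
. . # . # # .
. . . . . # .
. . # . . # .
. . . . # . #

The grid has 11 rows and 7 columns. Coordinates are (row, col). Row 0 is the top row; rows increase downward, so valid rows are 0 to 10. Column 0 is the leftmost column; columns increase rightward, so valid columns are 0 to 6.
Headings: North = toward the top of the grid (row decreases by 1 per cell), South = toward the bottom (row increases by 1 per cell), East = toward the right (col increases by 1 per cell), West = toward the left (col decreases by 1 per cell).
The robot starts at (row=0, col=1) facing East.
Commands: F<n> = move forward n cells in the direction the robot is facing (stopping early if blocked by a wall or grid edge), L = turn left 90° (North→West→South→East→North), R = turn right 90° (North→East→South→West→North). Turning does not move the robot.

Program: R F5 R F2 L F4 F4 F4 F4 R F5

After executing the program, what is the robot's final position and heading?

Start: (row=0, col=1), facing East
  R: turn right, now facing South
  F5: move forward 5, now at (row=5, col=1)
  R: turn right, now facing West
  F2: move forward 0/2 (blocked), now at (row=5, col=1)
  L: turn left, now facing South
  F4: move forward 4, now at (row=9, col=1)
  F4: move forward 1/4 (blocked), now at (row=10, col=1)
  F4: move forward 0/4 (blocked), now at (row=10, col=1)
  F4: move forward 0/4 (blocked), now at (row=10, col=1)
  R: turn right, now facing West
  F5: move forward 1/5 (blocked), now at (row=10, col=0)
Final: (row=10, col=0), facing West

Answer: Final position: (row=10, col=0), facing West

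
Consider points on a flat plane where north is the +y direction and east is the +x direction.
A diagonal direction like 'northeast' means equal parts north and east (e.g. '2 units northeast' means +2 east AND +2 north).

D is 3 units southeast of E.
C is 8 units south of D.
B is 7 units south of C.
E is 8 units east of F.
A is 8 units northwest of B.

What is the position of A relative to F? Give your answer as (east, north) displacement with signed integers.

Place F at the origin (east=0, north=0).
  E is 8 units east of F: delta (east=+8, north=+0); E at (east=8, north=0).
  D is 3 units southeast of E: delta (east=+3, north=-3); D at (east=11, north=-3).
  C is 8 units south of D: delta (east=+0, north=-8); C at (east=11, north=-11).
  B is 7 units south of C: delta (east=+0, north=-7); B at (east=11, north=-18).
  A is 8 units northwest of B: delta (east=-8, north=+8); A at (east=3, north=-10).
Therefore A relative to F: (east=3, north=-10).

Answer: A is at (east=3, north=-10) relative to F.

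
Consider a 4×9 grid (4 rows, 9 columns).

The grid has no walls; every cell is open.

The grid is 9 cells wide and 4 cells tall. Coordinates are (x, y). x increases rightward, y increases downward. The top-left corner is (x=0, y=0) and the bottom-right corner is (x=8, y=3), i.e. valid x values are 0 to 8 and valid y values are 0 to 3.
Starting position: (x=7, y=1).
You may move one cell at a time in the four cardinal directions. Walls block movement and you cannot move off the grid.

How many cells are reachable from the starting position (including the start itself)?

Answer: Reachable cells: 36

Derivation:
BFS flood-fill from (x=7, y=1):
  Distance 0: (x=7, y=1)
  Distance 1: (x=7, y=0), (x=6, y=1), (x=8, y=1), (x=7, y=2)
  Distance 2: (x=6, y=0), (x=8, y=0), (x=5, y=1), (x=6, y=2), (x=8, y=2), (x=7, y=3)
  Distance 3: (x=5, y=0), (x=4, y=1), (x=5, y=2), (x=6, y=3), (x=8, y=3)
  Distance 4: (x=4, y=0), (x=3, y=1), (x=4, y=2), (x=5, y=3)
  Distance 5: (x=3, y=0), (x=2, y=1), (x=3, y=2), (x=4, y=3)
  Distance 6: (x=2, y=0), (x=1, y=1), (x=2, y=2), (x=3, y=3)
  Distance 7: (x=1, y=0), (x=0, y=1), (x=1, y=2), (x=2, y=3)
  Distance 8: (x=0, y=0), (x=0, y=2), (x=1, y=3)
  Distance 9: (x=0, y=3)
Total reachable: 36 (grid has 36 open cells total)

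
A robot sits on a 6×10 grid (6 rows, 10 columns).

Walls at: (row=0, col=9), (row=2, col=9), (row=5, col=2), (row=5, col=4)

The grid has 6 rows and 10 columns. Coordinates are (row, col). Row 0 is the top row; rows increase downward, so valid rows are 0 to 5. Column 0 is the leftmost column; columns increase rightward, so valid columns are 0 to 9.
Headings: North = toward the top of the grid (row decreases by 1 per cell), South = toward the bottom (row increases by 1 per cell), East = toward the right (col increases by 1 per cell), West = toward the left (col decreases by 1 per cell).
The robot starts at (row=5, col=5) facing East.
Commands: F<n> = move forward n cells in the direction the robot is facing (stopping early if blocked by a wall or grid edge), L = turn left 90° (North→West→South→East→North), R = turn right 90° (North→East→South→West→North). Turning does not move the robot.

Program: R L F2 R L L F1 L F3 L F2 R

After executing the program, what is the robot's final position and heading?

Answer: Final position: (row=4, col=4), facing West

Derivation:
Start: (row=5, col=5), facing East
  R: turn right, now facing South
  L: turn left, now facing East
  F2: move forward 2, now at (row=5, col=7)
  R: turn right, now facing South
  L: turn left, now facing East
  L: turn left, now facing North
  F1: move forward 1, now at (row=4, col=7)
  L: turn left, now facing West
  F3: move forward 3, now at (row=4, col=4)
  L: turn left, now facing South
  F2: move forward 0/2 (blocked), now at (row=4, col=4)
  R: turn right, now facing West
Final: (row=4, col=4), facing West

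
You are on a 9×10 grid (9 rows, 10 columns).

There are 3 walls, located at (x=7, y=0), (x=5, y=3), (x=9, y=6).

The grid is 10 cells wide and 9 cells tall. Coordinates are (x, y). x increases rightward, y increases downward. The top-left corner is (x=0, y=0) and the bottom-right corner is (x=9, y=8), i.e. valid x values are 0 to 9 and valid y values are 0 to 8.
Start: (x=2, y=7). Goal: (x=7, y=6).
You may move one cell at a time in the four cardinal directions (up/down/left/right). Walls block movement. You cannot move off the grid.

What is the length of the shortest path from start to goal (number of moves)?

Answer: Shortest path length: 6

Derivation:
BFS from (x=2, y=7) until reaching (x=7, y=6):
  Distance 0: (x=2, y=7)
  Distance 1: (x=2, y=6), (x=1, y=7), (x=3, y=7), (x=2, y=8)
  Distance 2: (x=2, y=5), (x=1, y=6), (x=3, y=6), (x=0, y=7), (x=4, y=7), (x=1, y=8), (x=3, y=8)
  Distance 3: (x=2, y=4), (x=1, y=5), (x=3, y=5), (x=0, y=6), (x=4, y=6), (x=5, y=7), (x=0, y=8), (x=4, y=8)
  Distance 4: (x=2, y=3), (x=1, y=4), (x=3, y=4), (x=0, y=5), (x=4, y=5), (x=5, y=6), (x=6, y=7), (x=5, y=8)
  Distance 5: (x=2, y=2), (x=1, y=3), (x=3, y=3), (x=0, y=4), (x=4, y=4), (x=5, y=5), (x=6, y=6), (x=7, y=7), (x=6, y=8)
  Distance 6: (x=2, y=1), (x=1, y=2), (x=3, y=2), (x=0, y=3), (x=4, y=3), (x=5, y=4), (x=6, y=5), (x=7, y=6), (x=8, y=7), (x=7, y=8)  <- goal reached here
One shortest path (6 moves): (x=2, y=7) -> (x=3, y=7) -> (x=4, y=7) -> (x=5, y=7) -> (x=6, y=7) -> (x=7, y=7) -> (x=7, y=6)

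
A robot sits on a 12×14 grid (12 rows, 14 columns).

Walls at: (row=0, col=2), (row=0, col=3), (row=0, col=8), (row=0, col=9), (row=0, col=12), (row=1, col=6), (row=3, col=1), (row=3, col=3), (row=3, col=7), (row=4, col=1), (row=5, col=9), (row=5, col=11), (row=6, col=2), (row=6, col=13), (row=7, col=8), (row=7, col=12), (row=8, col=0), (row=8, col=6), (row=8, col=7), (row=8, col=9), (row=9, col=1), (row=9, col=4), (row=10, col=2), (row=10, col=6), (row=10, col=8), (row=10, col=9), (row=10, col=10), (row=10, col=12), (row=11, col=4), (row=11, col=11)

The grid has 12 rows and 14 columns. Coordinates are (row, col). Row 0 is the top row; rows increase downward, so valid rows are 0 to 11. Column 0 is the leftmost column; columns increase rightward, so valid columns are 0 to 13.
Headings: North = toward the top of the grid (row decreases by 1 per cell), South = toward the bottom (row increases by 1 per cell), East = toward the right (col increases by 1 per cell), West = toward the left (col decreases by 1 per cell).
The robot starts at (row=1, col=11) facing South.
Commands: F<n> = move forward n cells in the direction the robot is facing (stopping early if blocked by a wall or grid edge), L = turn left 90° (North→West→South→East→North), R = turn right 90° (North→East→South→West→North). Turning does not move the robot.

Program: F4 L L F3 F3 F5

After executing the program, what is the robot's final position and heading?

Start: (row=1, col=11), facing South
  F4: move forward 3/4 (blocked), now at (row=4, col=11)
  L: turn left, now facing East
  L: turn left, now facing North
  F3: move forward 3, now at (row=1, col=11)
  F3: move forward 1/3 (blocked), now at (row=0, col=11)
  F5: move forward 0/5 (blocked), now at (row=0, col=11)
Final: (row=0, col=11), facing North

Answer: Final position: (row=0, col=11), facing North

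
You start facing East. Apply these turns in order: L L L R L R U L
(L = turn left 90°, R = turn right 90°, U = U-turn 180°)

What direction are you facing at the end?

Start: East
  L (left (90° counter-clockwise)) -> North
  L (left (90° counter-clockwise)) -> West
  L (left (90° counter-clockwise)) -> South
  R (right (90° clockwise)) -> West
  L (left (90° counter-clockwise)) -> South
  R (right (90° clockwise)) -> West
  U (U-turn (180°)) -> East
  L (left (90° counter-clockwise)) -> North
Final: North

Answer: Final heading: North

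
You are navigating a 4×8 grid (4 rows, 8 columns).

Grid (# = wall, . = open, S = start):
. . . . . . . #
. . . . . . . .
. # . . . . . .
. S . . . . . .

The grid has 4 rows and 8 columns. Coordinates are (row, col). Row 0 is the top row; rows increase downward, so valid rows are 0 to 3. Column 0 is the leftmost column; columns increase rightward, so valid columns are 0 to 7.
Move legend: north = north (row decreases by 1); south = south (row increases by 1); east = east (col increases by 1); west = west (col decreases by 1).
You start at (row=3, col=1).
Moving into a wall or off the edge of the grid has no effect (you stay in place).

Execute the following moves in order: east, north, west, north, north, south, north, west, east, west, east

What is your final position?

Start: (row=3, col=1)
  east (east): (row=3, col=1) -> (row=3, col=2)
  north (north): (row=3, col=2) -> (row=2, col=2)
  west (west): blocked, stay at (row=2, col=2)
  north (north): (row=2, col=2) -> (row=1, col=2)
  north (north): (row=1, col=2) -> (row=0, col=2)
  south (south): (row=0, col=2) -> (row=1, col=2)
  north (north): (row=1, col=2) -> (row=0, col=2)
  west (west): (row=0, col=2) -> (row=0, col=1)
  east (east): (row=0, col=1) -> (row=0, col=2)
  west (west): (row=0, col=2) -> (row=0, col=1)
  east (east): (row=0, col=1) -> (row=0, col=2)
Final: (row=0, col=2)

Answer: Final position: (row=0, col=2)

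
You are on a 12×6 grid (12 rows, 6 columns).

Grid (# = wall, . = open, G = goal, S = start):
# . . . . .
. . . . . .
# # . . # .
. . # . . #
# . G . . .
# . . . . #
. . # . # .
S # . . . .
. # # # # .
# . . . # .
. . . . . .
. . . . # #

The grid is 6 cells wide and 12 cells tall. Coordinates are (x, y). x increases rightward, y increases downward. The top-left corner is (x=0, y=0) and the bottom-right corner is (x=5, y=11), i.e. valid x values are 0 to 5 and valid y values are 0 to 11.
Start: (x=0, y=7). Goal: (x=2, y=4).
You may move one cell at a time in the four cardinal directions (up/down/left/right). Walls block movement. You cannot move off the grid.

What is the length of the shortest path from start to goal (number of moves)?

BFS from (x=0, y=7) until reaching (x=2, y=4):
  Distance 0: (x=0, y=7)
  Distance 1: (x=0, y=6), (x=0, y=8)
  Distance 2: (x=1, y=6)
  Distance 3: (x=1, y=5)
  Distance 4: (x=1, y=4), (x=2, y=5)
  Distance 5: (x=1, y=3), (x=2, y=4), (x=3, y=5)  <- goal reached here
One shortest path (5 moves): (x=0, y=7) -> (x=0, y=6) -> (x=1, y=6) -> (x=1, y=5) -> (x=2, y=5) -> (x=2, y=4)

Answer: Shortest path length: 5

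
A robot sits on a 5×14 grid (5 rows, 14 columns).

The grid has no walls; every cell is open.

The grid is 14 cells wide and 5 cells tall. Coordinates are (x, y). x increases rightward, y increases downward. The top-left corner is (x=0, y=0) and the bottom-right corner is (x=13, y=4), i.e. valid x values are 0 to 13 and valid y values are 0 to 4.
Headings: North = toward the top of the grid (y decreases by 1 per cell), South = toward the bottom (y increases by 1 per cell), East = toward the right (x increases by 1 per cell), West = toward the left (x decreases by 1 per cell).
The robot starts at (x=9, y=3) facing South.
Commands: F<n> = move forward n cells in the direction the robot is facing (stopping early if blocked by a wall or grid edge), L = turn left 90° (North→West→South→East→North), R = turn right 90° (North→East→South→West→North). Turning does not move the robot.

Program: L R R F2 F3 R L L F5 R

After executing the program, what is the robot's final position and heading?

Answer: Final position: (x=4, y=4), facing West

Derivation:
Start: (x=9, y=3), facing South
  L: turn left, now facing East
  R: turn right, now facing South
  R: turn right, now facing West
  F2: move forward 2, now at (x=7, y=3)
  F3: move forward 3, now at (x=4, y=3)
  R: turn right, now facing North
  L: turn left, now facing West
  L: turn left, now facing South
  F5: move forward 1/5 (blocked), now at (x=4, y=4)
  R: turn right, now facing West
Final: (x=4, y=4), facing West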